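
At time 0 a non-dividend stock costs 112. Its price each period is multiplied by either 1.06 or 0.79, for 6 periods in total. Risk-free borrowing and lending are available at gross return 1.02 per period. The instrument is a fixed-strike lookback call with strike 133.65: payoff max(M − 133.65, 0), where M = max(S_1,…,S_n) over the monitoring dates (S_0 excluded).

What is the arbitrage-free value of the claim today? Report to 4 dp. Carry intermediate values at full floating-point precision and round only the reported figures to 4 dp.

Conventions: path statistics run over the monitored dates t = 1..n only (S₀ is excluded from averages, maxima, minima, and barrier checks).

price = 10.0530

Under the martingale measure an up-move has probability p* = 0.8519; value the claim as the probability-weighted average of per-path payoffs, discounted 6 periods at R = 1.02.
Enumerate all 2^6 = 64 price paths (U = up ×1.06, D = down ×0.79); each path with k up-moves has probability p*^k·(1−p*)^(6−k).
DDDDDD: M=88.4800, payoff=0.0000, prob=0.000011
UDDDDD: M=118.7200, payoff=0.0000, prob=0.000061
DUDDDD: M=93.7888, payoff=0.0000, prob=0.000061
UUDDDD: M=125.8432, payoff=0.0000, prob=0.000350
DDUDDD: M=88.4800, payoff=0.0000, prob=0.000061
UDUDDD: M=118.7200, payoff=0.0000, prob=0.000350
DUUDDD: M=99.4161, payoff=0.0000, prob=0.000350
UUUDDD: M=133.3938, payoff=0.0000, prob=0.002010
DDDUDD: M=88.4800, payoff=0.0000, prob=0.000061
UDDUDD: M=118.7200, payoff=0.0000, prob=0.000350
DUDUDD: M=93.7888, payoff=0.0000, prob=0.000350
UUDUDD: M=125.8432, payoff=0.0000, prob=0.002010
DDUUDD: M=88.4800, payoff=0.0000, prob=0.000350
UDUUDD: M=118.7200, payoff=0.0000, prob=0.002010
DUUUDD: M=105.3811, payoff=0.0000, prob=0.002010
UUUUDD: M=141.3974, payoff=7.7474, prob=0.011557
DDDDUD: M=88.4800, payoff=0.0000, prob=0.000061
UDDDUD: M=118.7200, payoff=0.0000, prob=0.000350
DUDDUD: M=93.7888, payoff=0.0000, prob=0.000350
UUDDUD: M=125.8432, payoff=0.0000, prob=0.002010
DDUDUD: M=88.4800, payoff=0.0000, prob=0.000350
UDUDUD: M=118.7200, payoff=0.0000, prob=0.002010
DUUDUD: M=99.4161, payoff=0.0000, prob=0.002010
UUUDUD: M=133.3938, payoff=0.0000, prob=0.011557
DDDUUD: M=88.4800, payoff=0.0000, prob=0.000350
UDDUUD: M=118.7200, payoff=0.0000, prob=0.002010
DUDUUD: M=93.7888, payoff=0.0000, prob=0.002010
UUDUUD: M=125.8432, payoff=0.0000, prob=0.011557
DDUUUD: M=88.4800, payoff=0.0000, prob=0.002010
UDUUUD: M=118.7200, payoff=0.0000, prob=0.011557
DUUUUD: M=111.7040, payoff=0.0000, prob=0.011557
UUUUUD: M=149.8813, payoff=16.2313, prob=0.066453
DDDDDU: M=88.4800, payoff=0.0000, prob=0.000061
UDDDDU: M=118.7200, payoff=0.0000, prob=0.000350
DUDDDU: M=93.7888, payoff=0.0000, prob=0.000350
UUDDDU: M=125.8432, payoff=0.0000, prob=0.002010
DDUDDU: M=88.4800, payoff=0.0000, prob=0.000350
UDUDDU: M=118.7200, payoff=0.0000, prob=0.002010
DUUDDU: M=99.4161, payoff=0.0000, prob=0.002010
UUUDDU: M=133.3938, payoff=0.0000, prob=0.011557
DDDUDU: M=88.4800, payoff=0.0000, prob=0.000350
UDDUDU: M=118.7200, payoff=0.0000, prob=0.002010
DUDUDU: M=93.7888, payoff=0.0000, prob=0.002010
UUDUDU: M=125.8432, payoff=0.0000, prob=0.011557
DDUUDU: M=88.4800, payoff=0.0000, prob=0.002010
UDUUDU: M=118.7200, payoff=0.0000, prob=0.011557
DUUUDU: M=105.3811, payoff=0.0000, prob=0.011557
UUUUDU: M=141.3974, payoff=7.7474, prob=0.066453
DDDDUU: M=88.4800, payoff=0.0000, prob=0.000350
UDDDUU: M=118.7200, payoff=0.0000, prob=0.002010
DUDDUU: M=93.7888, payoff=0.0000, prob=0.002010
UUDDUU: M=125.8432, payoff=0.0000, prob=0.011557
DDUDUU: M=88.4800, payoff=0.0000, prob=0.002010
UDUDUU: M=118.7200, payoff=0.0000, prob=0.011557
DUUDUU: M=99.4161, payoff=0.0000, prob=0.011557
UUUDUU: M=133.3938, payoff=0.0000, prob=0.066453
DDDUUU: M=88.4800, payoff=0.0000, prob=0.002010
UDDUUU: M=118.7200, payoff=0.0000, prob=0.011557
DUDUUU: M=93.7888, payoff=0.0000, prob=0.011557
UUDUUU: M=125.8432, payoff=0.0000, prob=0.066453
DDUUUU: M=88.4800, payoff=0.0000, prob=0.011557
UDUUUU: M=118.7200, payoff=0.0000, prob=0.066453
DUUUUU: M=118.4062, payoff=0.0000, prob=0.066453
UUUUUU: M=158.8741, payoff=25.2241, prob=0.382107
Price = Σ prob·payoff / R^6 = 11.321309 / 1.126162 = 10.0530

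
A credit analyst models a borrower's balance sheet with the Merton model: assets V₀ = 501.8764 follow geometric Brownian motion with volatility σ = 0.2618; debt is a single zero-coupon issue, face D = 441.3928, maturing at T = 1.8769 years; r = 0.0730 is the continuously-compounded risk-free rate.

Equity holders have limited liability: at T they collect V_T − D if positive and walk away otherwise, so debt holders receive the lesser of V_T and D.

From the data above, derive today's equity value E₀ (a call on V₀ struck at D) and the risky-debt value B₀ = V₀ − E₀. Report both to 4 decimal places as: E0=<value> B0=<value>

With assets at 501.8764 and a single debt payment of 441.3928 at 1.8769 years:
d₁ = [ln(V₀/D) + (r + σ²/2)T] / (σ√T)
   = [ln(501.8764/441.3928) + (0.0730 + 0.5·0.2618²)·1.8769] / (0.2618·√1.8769)
   = [0.128419 + 0.201334] / 0.358666 = 0.919388
d₂ = d₁ − σ√T = 0.919388 − 0.358666 = 0.560722
N(d₁) = 0.821054,  N(d₂) = 0.712506,  e^(−rT) = 0.871958
E₀ = V₀·N(d₁) − D·e^(−rT)·N(d₂)
   = 501.8764·0.821054 − 441.3928·0.871958·0.712506 = 137.840744
B₀ = V₀ − E₀ = 501.8764 − 137.840744 = 364.035656

E0=137.8407 B0=364.0357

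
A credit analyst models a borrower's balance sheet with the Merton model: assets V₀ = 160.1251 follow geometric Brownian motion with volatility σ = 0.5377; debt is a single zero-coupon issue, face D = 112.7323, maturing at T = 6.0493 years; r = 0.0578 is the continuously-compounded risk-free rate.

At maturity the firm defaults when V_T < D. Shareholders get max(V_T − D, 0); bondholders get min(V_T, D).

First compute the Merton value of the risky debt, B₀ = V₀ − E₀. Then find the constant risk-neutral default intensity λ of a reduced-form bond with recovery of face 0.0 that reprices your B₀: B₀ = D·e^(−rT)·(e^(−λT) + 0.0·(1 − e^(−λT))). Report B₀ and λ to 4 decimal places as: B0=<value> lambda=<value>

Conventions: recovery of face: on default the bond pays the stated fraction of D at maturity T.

B0=54.2846 lambda=0.0630

Apply the equity-as-call identities (strike 112.7323, horizon 6.0493 years):
d₁ = [ln(V₀/D) + (r + σ²/2)T] / (σ√T)
   = [ln(160.1251/112.7323) + (0.0578 + 0.5·0.5377²)·6.0493] / (0.5377·√6.0493)
   = [0.350939 + 1.224140] / 1.322491 = 1.190995
d₂ = d₁ − σ√T = 1.190995 − 1.322491 = -0.131496
N(d₁) = 0.883172,  N(d₂) = 0.447692,  e^(−rT) = 0.704935
E₀ = V₀·N(d₁) − D·e^(−rT)·N(d₂)
   = 160.1251·0.883172 − 112.7323·0.704935·0.447692 = 105.840455
B₀ = V₀ − E₀ = 160.1251 − 105.840455 = 54.284645
e^(−λT) = (B₀·e^(rT)/D − 0)/(1 − 0) = (54.2846·1.418570/112.7323 − 0)/1 = 0.68309191
λ = −ln(0.68309191)/6.0493 = 0.063003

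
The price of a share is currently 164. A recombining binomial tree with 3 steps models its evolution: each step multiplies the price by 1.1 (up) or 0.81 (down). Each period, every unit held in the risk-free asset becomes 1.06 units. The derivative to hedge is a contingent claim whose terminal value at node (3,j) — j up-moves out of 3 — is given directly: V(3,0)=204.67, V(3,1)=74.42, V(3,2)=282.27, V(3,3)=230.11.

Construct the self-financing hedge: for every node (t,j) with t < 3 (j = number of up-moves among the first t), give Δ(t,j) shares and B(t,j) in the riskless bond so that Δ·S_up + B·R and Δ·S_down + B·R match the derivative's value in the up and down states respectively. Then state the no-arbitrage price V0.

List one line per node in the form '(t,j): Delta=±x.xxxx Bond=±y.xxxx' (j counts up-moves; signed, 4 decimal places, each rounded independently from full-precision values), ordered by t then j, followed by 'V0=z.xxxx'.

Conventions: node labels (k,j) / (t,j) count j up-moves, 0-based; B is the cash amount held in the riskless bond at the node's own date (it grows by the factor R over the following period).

The replicating-portfolio and risk-neutral prices coincide; use p* = (1.06−0.81)/(1.1−0.81) = 0.8621 for the latter.
At maturity the claim pays: V(3,0)=204.6700, V(3,1)=74.4200, V(3,2)=282.2700, V(3,3)=230.1100
  t=2,j=0: stock 107.6004 → up 118.3604 (V=74.4200), down 87.1563 (V=204.6700). Price 87.1561; hedge Δ=-4.1741, bond B=536.2941.
  t=2,j=1: stock 146.1240 → up 160.7364 (V=282.2700), down 118.3604 (V=74.4200). Price 239.2463; hedge Δ=4.9049, bond B=-477.4779.
  t=2,j=2: stock 198.4400 → up 218.2840 (V=230.1100), down 160.7364 (V=282.2700). Price 223.8722; hedge Δ=-0.9064, bond B=403.7342.
  t=1,j=0: stock 132.8400 → up 146.1240 (V=239.2463), down 107.6004 (V=87.1561). Price 205.9135; hedge Δ=3.9480, bond B=-318.5352.
  t=1,j=1: stock 180.4000 → up 198.4400 (V=223.8722), down 146.1240 (V=239.2463). Price 213.2007; hedge Δ=-0.2939, bond B=266.2148.
  t=0,j=0: stock 164.0000 → up 180.4000 (V=213.2007), down 132.8400 (V=205.9135). Price 200.1845; hedge Δ=0.1532, bond B=175.0563.
As a check, the time-0 holding Δ(0,0)·S0 + B(0,0) comes to 200.1845 — exactly V0.

(0,0): Delta=0.1532 Bond=175.0563
(1,0): Delta=3.9480 Bond=-318.5352
(1,1): Delta=-0.2939 Bond=266.2148
(2,0): Delta=-4.1741 Bond=536.2941
(2,1): Delta=4.9049 Bond=-477.4779
(2,2): Delta=-0.9064 Bond=403.7342
V0=200.1845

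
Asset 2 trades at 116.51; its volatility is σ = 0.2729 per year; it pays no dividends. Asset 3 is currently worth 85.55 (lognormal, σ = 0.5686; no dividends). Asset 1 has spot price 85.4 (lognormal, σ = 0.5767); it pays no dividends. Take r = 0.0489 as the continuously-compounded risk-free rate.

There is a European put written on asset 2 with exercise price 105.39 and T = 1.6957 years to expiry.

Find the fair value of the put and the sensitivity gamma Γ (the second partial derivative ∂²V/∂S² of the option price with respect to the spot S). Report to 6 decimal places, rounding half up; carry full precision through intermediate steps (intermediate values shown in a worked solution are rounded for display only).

price = 7.233407
Γ = 0.007577

σ√T = 0.2729·√1.6957 = 0.355368
d₁ = (ln(S/K) + (r+σ²/2)T) / (σ√T) = (ln(116.51/105.39) + (0.0489+0.2729²/2)·1.6957) / 0.355368 = (0.100309 + 0.146063) / 0.355368 = 0.693288
d₂ = d₁ − σ√T = 0.693288 − 0.355368 = 0.337920
e^{−rT} = 0.920425
N(−d₁) = 0.244064,  N(−d₂) = 0.367712
Put price V = K·e^{−rT}·N(−d₂) − S·N(−d₁) = 35.669352 − 28.435946 = 7.233407
φ(d₁) = (1/√(2π))·e^{−d₁²/2} = 0.313717
Γ = φ(d₁) / (S·σ·√T) = 0.007577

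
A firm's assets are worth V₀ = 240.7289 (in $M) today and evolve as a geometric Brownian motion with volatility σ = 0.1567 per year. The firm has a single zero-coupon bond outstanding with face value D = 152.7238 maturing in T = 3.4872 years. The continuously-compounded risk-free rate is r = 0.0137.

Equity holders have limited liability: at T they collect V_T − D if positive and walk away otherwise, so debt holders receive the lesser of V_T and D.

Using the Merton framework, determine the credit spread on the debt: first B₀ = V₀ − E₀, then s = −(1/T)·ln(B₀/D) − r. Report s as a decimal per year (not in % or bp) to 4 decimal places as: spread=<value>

Equity is a call on the firm's assets struck at D = 152.7238:
d₁ = [ln(V₀/D) + (r + σ²/2)T] / (σ√T)
   = [ln(240.7289/152.7238) + (0.0137 + 0.5·0.1567²)·3.4872] / (0.1567·√3.4872)
   = [0.455040 + 0.090589] / 0.292622 = 1.864618
d₂ = d₁ − σ√T = 1.864618 − 0.292622 = 1.571996
N(d₁) = 0.968883,  N(d₂) = 0.942024,  e^(−rT) = 0.953349
E₀ = V₀·N(d₁) − D·e^(−rT)·N(d₂)
   = 240.7289·0.968883 − 152.7238·0.953349·0.942024 = 96.080216
B₀ = V₀ − E₀ = 240.7289 − 96.080216 = 144.648684
spread = −(1/T)·ln(B₀/D) − r = −(1/3.4872)·ln(144.648684/152.7238) − 0.0137 = 0.00187786

spread=0.0019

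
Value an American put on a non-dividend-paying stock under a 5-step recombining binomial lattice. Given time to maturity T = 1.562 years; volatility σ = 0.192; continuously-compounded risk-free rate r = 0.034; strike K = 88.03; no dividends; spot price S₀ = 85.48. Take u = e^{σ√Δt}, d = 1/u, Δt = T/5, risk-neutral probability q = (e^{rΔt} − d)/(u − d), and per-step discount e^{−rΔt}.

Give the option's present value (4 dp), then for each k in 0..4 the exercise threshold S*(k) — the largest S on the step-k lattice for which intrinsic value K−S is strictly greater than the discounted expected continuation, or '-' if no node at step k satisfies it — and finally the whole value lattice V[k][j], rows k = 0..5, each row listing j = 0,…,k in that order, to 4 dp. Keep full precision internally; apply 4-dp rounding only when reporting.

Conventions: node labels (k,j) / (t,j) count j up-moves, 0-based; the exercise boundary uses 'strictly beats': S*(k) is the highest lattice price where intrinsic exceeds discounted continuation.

params: Δt=0.31240 u=1.11328 d=0.89824 q=0.52285 e^(-rΔt)=0.98943
t_5 payoffs: 38.0455 26.0792 11.2481 0.0000 0.0000 0.0000
t_4: node(4,0) S=55.6469 payoff=32.3831 vs cont=31.4530 → 32.3831 [stop]  node(4,1) S=68.9688 payoff=19.0612 vs cont=18.1311 → 19.0612 [stop]  node(4,2) S=85.4800 payoff=2.5500 vs cont=5.3103 → 5.3103 [wait]  node(4,3) S=105.9440 payoff=0.0000 vs cont=0.0000 → 0.0000 [wait]  node(4,4) S=131.3071 payoff=0.0000 vs cont=0.0000 → 0.0000 [wait]  ⇒ S*(4)=68.9688
t_3: node(3,0) S=61.9508 payoff=26.0792 vs cont=25.1492 → 26.0792 [stop]  node(3,1) S=76.7819 payoff=11.2481 vs cont=11.7461 → 11.7461 [wait]  node(3,2) S=95.1635 payoff=0.0000 vs cont=2.5070 → 2.5070 [wait]  node(3,3) S=117.9457 payoff=0.0000 vs cont=0.0000 → 0.0000 [wait]  ⇒ S*(3)=61.9508
t_2: node(2,0) S=68.9688 payoff=19.0612 vs cont=18.3887 → 19.0612 [stop]  node(2,1) S=85.4800 payoff=2.5500 vs cont=6.8423 → 6.8423 [wait]  node(2,2) S=105.9440 payoff=0.0000 vs cont=1.1836 → 1.1836 [wait]  ⇒ S*(2)=68.9688
t_1: node(1,0) S=76.7819 payoff=11.2481 vs cont=12.5386 → 12.5386 [wait]  node(1,1) S=95.1635 payoff=0.0000 vs cont=3.8426 → 3.8426 [wait]  ⇒ S*(1)=-
t_0: node(0,0) S=85.4800 payoff=2.5500 vs cont=7.9074 → 7.9074 [wait]  ⇒ S*(0)=-

price = 7.9074
boundary = - - 68.9688 61.9508 68.9688
tree:
7.9074
12.5386 3.8426
19.0612 6.8423 1.1836
26.0792 11.7461 2.5070 0.0000
32.3831 19.0612 5.3103 0.0000 0.0000
38.0455 26.0792 11.2481 0.0000 0.0000 0.0000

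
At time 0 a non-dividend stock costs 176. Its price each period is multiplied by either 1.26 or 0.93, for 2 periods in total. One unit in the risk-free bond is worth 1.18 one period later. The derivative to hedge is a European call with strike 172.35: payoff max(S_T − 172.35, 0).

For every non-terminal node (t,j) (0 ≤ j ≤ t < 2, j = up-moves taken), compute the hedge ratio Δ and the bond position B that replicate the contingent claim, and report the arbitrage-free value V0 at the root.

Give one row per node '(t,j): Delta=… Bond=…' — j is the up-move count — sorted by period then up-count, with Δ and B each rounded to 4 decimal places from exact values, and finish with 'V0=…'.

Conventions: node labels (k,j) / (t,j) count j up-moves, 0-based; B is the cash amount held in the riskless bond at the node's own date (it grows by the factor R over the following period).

(0,0): Delta=0.9288 Bond=-110.3989
(1,0): Delta=0.6274 Bond=-80.9315
(1,1): Delta=1.0000 Bond=-146.0593
V0=53.0704

No-arbitrage ⇒ martingale measure with p* = (R−d)/(u−d) = 0.7576.
At maturity the claim pays: V(2,0)=0.0000, V(2,1)=33.8868, V(2,2)=107.0676
  t=1,j=0: stock 163.6800 → up 206.2368 (V=33.8868), down 152.2224 (V=0.0000). Price 21.7558; hedge Δ=0.6274, bond B=-80.9315.
  t=1,j=1: stock 221.7600 → up 279.4176 (V=107.0676), down 206.2368 (V=33.8868). Price 75.7007; hedge Δ=1.0000, bond B=-146.0593.
  t=0,j=0: stock 176.0000 → up 221.7600 (V=75.7007), down 163.6800 (V=21.7558). Price 53.0704; hedge Δ=0.9288, bond B=-110.3989.
Check: Δ(0,0)·S0 + B(0,0) = 53.0704 = V0.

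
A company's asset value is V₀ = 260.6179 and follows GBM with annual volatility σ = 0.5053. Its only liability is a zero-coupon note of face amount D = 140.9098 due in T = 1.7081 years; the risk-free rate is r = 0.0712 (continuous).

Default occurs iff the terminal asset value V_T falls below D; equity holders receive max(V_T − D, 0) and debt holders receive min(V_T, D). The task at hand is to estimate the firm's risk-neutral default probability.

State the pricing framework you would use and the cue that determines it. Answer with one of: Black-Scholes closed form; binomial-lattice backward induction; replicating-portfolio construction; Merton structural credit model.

framework: Merton structural credit model

Key observation: assets follow a GBM and default happens iff V_T < 140.9098; valuing claims on that split (equity as a call, risky debt as the residual) is the structural model's definition.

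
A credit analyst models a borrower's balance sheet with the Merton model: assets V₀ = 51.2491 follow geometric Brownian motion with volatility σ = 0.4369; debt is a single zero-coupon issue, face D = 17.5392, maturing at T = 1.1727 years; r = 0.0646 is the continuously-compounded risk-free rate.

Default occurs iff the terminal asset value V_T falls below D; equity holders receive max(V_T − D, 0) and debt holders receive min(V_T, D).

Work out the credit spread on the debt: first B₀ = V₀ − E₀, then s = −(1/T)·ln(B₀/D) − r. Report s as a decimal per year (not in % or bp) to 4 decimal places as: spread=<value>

With assets at 51.2491 and a single debt payment of 17.5392 at 1.1727 years:
d₁ = [ln(V₀/D) + (r + σ²/2)T] / (σ√T)
   = [ln(51.2491/17.5392) + (0.0646 + 0.5·0.4369²)·1.1727] / (0.4369·√1.1727)
   = [1.072260 + 0.187680] / 0.473125 = 2.663019
d₂ = d₁ − σ√T = 2.663019 − 0.473125 = 2.189894
N(d₁) = 0.996128,  N(d₂) = 0.985734,  e^(−rT) = 0.927042
E₀ = V₀·N(d₁) − D·e^(−rT)·N(d₂)
   = 51.2491·0.996128 − 17.5392·0.927042·0.985734 = 35.023039
B₀ = V₀ − E₀ = 51.2491 − 35.023039 = 16.226061
spread = −(1/T)·ln(B₀/D) − r = −(1/1.1727)·ln(16.226061/17.5392) − 0.0646 = 0.00175945

spread=0.0018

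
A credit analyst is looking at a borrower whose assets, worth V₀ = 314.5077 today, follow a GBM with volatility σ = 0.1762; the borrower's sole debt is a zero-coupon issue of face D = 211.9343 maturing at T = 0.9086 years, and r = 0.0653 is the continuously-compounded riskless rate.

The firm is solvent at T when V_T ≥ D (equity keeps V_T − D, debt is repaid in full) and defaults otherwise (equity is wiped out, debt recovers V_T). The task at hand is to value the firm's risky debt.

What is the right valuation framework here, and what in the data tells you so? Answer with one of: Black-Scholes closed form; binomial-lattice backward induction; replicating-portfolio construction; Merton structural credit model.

framework: Merton structural credit model

Key observation: with the firm-asset dynamics (V₀ = 314.5077) and a single zero-coupon liability of face 211.9343 given, debt value, spread, and default probability all derive from the option view of the balance sheet.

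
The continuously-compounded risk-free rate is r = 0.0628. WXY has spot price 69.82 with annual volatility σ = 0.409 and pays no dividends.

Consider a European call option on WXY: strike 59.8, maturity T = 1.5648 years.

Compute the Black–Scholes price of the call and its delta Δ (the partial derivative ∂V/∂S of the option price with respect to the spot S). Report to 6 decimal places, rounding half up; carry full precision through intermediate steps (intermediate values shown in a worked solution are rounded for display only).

price = 21.789219
Δ = 0.773576

σ√T = 0.409·√1.5648 = 0.511626
d₁ = (ln(S/K) + (r+σ²/2)T) / (σ√T) = (ln(69.82/59.8) + (0.0628+0.409²/2)·1.5648) / 0.511626 = (0.154915 + 0.229150) / 0.511626 = 0.750675
d₂ = d₁ − σ√T = 0.750675 − 0.511626 = 0.239049
e^{−rT} = 0.906405
N(d₁) = 0.773576,  N(d₂) = 0.594466
Call price V = S·N(d₁) − K·e^{−rT}·N(d₂) = 54.011066 − 32.221847 = 21.789219
Δ = N(d₁) = 0.773576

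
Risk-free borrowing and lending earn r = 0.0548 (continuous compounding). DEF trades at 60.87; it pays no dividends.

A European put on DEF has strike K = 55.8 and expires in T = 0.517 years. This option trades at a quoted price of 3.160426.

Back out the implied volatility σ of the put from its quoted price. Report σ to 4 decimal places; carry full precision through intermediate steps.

At σ = 0.3582 the Black–Scholes value reproduces the quote:
σ√T = 0.3582·√0.517 = 0.257556
d₁ = (ln(S/K) + (r+σ²/2)T) / (σ√T) = (ln(60.87/55.8) + (0.0548+0.3582²/2)·0.517) / 0.257556 = (0.086967 + 0.061499) / 0.257556 = 0.576441
d₂ = d₁ − σ√T = 0.576441 − 0.257556 = 0.318886
e^{−rT} = 0.972066
N(−d₁) = 0.282159,  N(−d₂) = 0.374907
V = K·e^{−rT}·N(−d₂) − S·N(−d₁) = 20.335416 − 17.174989 = 3.160426 (matching the quote); vega is positive throughout, so no other σ reproduces this price

sigma = 0.3582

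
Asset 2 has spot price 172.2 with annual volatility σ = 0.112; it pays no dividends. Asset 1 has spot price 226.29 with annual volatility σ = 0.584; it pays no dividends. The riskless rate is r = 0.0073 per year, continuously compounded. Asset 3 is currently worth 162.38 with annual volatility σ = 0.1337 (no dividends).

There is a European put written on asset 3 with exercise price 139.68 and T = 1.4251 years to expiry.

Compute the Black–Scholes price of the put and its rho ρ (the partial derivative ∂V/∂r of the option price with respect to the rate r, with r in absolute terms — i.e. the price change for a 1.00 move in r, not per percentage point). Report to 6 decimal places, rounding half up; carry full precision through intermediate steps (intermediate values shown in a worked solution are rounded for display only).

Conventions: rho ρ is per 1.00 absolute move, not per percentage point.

price = 1.955728
ρ = -34.767050

σ√T = 0.1337·√1.4251 = 0.159608
d₁ = (ln(S/K) + (r+σ²/2)T) / (σ√T) = (ln(162.38/139.68) + (0.0073+0.1337²/2)·1.4251) / 0.159608 = (0.150585 + 0.023141) / 0.159608 = 1.088454
d₂ = d₁ − σ√T = 1.088454 − 0.159608 = 0.928846
e^{−rT} = 0.989651
N(−d₁) = 0.138197,  N(−d₂) = 0.176484
Put price V = K·e^{−rT}·N(−d₂) − S·N(−d₁) = 24.396218 − 22.440490 = 1.955728
ρ = −K·T·e^{−rT}·N(−d₂) = -34.767050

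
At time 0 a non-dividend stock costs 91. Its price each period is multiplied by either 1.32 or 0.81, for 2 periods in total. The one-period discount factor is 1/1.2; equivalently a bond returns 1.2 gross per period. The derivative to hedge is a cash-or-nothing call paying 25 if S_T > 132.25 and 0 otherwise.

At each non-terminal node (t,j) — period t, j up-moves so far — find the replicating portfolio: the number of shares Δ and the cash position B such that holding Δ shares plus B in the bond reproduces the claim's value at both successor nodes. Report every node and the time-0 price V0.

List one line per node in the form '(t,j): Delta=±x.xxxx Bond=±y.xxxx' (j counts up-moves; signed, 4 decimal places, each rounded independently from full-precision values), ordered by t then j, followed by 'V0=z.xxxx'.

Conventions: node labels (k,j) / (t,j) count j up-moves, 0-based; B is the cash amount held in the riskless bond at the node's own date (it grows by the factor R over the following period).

Risk-neutral probability p* = (R−d)/(u−d) = (1.2−0.81)/(1.32−0.81) = 0.7647.
Payoffs at expiry: V(2,0)=0.0000, V(2,1)=0.0000, V(2,2)=25.0000
Node (1,0) S=73.7100: V=(p*·0.0000+(1−p*)·0.0000)/1.2=0.0000; Δ=(0.0000−0.0000)/(97.2972−59.7051)=0.0000; B=V−Δ·S=0.0000
Node (1,1) S=120.1200: V=(p*·25.0000+(1−p*)·0.0000)/1.2=15.9314; Δ=(25.0000−0.0000)/(158.5584−97.2972)=0.4081; B=V−Δ·S=-33.0882
Node (0,0) S=91.0000: V=(p*·15.9314+(1−p*)·0.0000)/1.2=10.1523; Δ=(15.9314−0.0000)/(120.1200−73.7100)=0.3433; B=V−Δ·S=-21.0856
As a check, the time-0 holding Δ(0,0)·S0 + B(0,0) comes to 10.1523 — exactly V0.

(0,0): Delta=0.3433 Bond=-21.0856
(1,0): Delta=0.0000 Bond=0.0000
(1,1): Delta=0.4081 Bond=-33.0882
V0=10.1523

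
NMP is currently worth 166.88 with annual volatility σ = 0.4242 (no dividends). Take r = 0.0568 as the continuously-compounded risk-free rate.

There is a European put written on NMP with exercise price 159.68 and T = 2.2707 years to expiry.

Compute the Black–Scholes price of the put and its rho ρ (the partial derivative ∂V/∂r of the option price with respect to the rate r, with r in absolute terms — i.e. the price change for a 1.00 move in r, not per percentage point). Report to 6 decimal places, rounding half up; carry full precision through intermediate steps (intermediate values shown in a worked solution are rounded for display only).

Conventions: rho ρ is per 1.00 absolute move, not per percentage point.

σ√T = 0.4242·√2.2707 = 0.639220
d₁ = (ln(S/K) + (r+σ²/2)T) / (σ√T) = (ln(166.88/159.68) + (0.0568+0.4242²/2)·2.2707) / 0.639220 = (0.044103 + 0.333277) / 0.639220 = 0.590376
d₂ = d₁ − σ√T = 0.590376 − 0.639220 = -0.048844
e^{−rT} = 0.878995
N(−d₁) = 0.277469,  N(−d₂) = 0.519478
Put price V = K·e^{−rT}·N(−d₂) − S·N(−d₁) = 72.912925 − 46.304084 = 26.608841
ρ = −K·T·e^{−rT}·N(−d₂) = -165.563380

price = 26.608841
ρ = -165.563380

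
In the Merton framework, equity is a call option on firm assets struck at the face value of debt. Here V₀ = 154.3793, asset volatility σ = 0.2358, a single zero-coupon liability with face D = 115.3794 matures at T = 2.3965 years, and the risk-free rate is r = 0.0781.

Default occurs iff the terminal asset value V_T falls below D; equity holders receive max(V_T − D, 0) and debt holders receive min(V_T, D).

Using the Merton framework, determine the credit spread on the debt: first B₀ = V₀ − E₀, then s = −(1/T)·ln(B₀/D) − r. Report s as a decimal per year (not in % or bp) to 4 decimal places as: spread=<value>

spread=0.0086

With assets at 154.3793 and a single debt payment of 115.3794 at 2.3965 years:
d₁ = [ln(V₀/D) + (r + σ²/2)T] / (σ√T)
   = [ln(154.3793/115.3794) + (0.0781 + 0.5·0.2358²)·2.3965] / (0.2358·√2.3965)
   = [0.291187 + 0.253791] / 0.365033 = 1.492954
d₂ = d₁ − σ√T = 1.492954 − 0.365033 = 1.127921
N(d₁) = 0.932275,  N(d₂) = 0.870323,  e^(−rT) = 0.829306
E₀ = V₀·N(d₁) − D·e^(−rT)·N(d₂)
   = 154.3793·0.932275 − 115.3794·0.829306·0.870323 = 60.647335
B₀ = V₀ − E₀ = 154.3793 − 60.647335 = 93.731965
spread = −(1/T)·ln(B₀/D) − r = −(1/2.3965)·ln(93.731965/115.3794) − 0.0781 = 0.00860417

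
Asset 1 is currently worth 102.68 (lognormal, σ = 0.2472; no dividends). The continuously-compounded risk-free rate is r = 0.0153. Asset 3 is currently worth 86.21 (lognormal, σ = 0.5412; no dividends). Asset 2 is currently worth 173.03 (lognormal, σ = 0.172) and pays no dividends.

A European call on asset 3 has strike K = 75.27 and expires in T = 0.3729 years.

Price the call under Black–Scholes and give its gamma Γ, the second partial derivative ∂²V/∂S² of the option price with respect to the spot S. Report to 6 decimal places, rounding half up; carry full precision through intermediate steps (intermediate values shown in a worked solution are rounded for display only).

σ√T = 0.5412·√0.3729 = 0.330487
d₁ = (ln(S/K) + (r+σ²/2)T) / (σ√T) = (ln(86.21/75.27) + (0.0153+0.5412²/2)·0.3729) / 0.330487 = (0.135705 + 0.060316) / 0.330487 = 0.593127
d₂ = d₁ − σ√T = 0.593127 − 0.330487 = 0.262640
e^{−rT} = 0.994311
N(d₁) = 0.723452,  N(d₂) = 0.603586
Call price V = S·N(d₁) − K·e^{−rT}·N(d₂) = 62.368794 − 45.173461 = 17.195333
φ(d₁) = (1/√(2π))·e^{−d₁²/2} = 0.334594
Γ = φ(d₁) / (S·σ·√T) = 0.011744

price = 17.195333
Γ = 0.011744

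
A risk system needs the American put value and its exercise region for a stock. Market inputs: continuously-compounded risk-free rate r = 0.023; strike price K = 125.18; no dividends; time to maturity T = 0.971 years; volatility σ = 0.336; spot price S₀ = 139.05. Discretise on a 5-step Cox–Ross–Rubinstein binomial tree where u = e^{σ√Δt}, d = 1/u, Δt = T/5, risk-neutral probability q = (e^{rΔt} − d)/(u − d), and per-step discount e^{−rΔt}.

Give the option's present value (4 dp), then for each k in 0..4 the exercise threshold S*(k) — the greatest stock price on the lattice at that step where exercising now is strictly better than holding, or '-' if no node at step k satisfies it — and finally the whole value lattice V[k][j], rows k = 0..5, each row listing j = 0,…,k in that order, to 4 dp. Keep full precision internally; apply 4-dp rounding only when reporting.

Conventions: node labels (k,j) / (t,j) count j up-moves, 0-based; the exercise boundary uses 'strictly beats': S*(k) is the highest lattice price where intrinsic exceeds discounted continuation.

price = 10.4138
boundary = - - - 89.1773 103.4094
tree:
10.4138
16.2797 4.1083
24.7096 7.2304 0.7387
36.0027 12.6138 1.4219 0.0000
48.2760 21.7706 2.7366 0.0000 0.0000
58.8602 36.0027 5.2672 0.0000 0.0000 0.0000

Δt=0.19420  u=1.15959  d=0.86237  q=0.47811  discount=0.99554
step 5 (expiry): payoffs max(K−S,0) = 58.8602 36.0027 5.2672 0.0000 0.0000 0.0000
step 4: (k=4,j=0): S=76.9040, K−S=48.2760, hold=47.7181 ⇒ V=48.2760 exercise | (k=4,j=1): S=103.4094, K−S=21.7706, hold=21.2127 ⇒ V=21.7706 exercise | (k=4,j=2): S=139.0500, K−S=0.0000, hold=2.7366 ⇒ V=2.7366 continue | (k=4,j=3): S=186.9743, K−S=0.0000, hold=0.0000 ⇒ V=0.0000 continue | (k=4,j=4): S=251.4161, K−S=0.0000, hold=0.0000 ⇒ V=0.0000 continue  boundary S*=103.4094
step 3: (k=3,j=0): S=89.1773, K−S=36.0027, hold=35.4448 ⇒ V=36.0027 exercise | (k=3,j=1): S=119.9128, K−S=5.2672, hold=12.6138 ⇒ V=12.6138 continue | (k=3,j=2): S=161.2414, K−S=0.0000, hold=1.4219 ⇒ V=1.4219 continue | (k=3,j=3): S=216.8141, K−S=0.0000, hold=0.0000 ⇒ V=0.0000 continue  boundary S*=89.1773
step 2: (k=2,j=0): S=103.4094, K−S=21.7706, hold=24.7096 ⇒ V=24.7096 continue | (k=2,j=1): S=139.0500, K−S=0.0000, hold=7.2304 ⇒ V=7.2304 continue | (k=2,j=2): S=186.9743, K−S=0.0000, hold=0.7387 ⇒ V=0.7387 continue  boundary S*=-
step 1: (k=1,j=0): S=119.9128, K−S=5.2672, hold=16.2797 ⇒ V=16.2797 continue | (k=1,j=1): S=161.2414, K−S=0.0000, hold=4.1083 ⇒ V=4.1083 continue  boundary S*=-
step 0: (k=0,j=0): S=139.0500, K−S=0.0000, hold=10.4138 ⇒ V=10.4138 continue  boundary S*=-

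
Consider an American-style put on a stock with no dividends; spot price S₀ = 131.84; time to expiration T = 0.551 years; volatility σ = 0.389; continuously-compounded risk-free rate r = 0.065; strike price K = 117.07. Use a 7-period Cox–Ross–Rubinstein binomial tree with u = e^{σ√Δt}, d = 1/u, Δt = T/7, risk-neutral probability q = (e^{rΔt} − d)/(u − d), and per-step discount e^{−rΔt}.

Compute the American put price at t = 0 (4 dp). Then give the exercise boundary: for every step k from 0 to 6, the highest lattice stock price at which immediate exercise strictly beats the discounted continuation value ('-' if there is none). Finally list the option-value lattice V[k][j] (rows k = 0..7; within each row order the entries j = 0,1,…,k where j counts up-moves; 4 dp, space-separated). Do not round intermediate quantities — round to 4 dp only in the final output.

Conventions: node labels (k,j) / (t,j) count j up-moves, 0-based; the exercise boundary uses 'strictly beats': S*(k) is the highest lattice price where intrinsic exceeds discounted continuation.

price = 6.4635
boundary = - - - - 85.2030 95.0283 105.9866
tree:
6.4635
10.1644 2.7726
15.5093 4.8427 0.6996
22.7807 8.2869 1.3957 0.0000
31.8670 13.7905 2.7845 0.0000 0.0000
40.6764 22.0417 5.5554 0.0000 0.0000 0.0000
48.5750 31.8670 11.0834 0.0000 0.0000 0.0000 0.0000
55.6569 40.6764 22.0417 0.0000 0.0000 0.0000 0.0000 0.0000

Δt=0.07871, u=1.11532, d=0.89661, q=0.49620, disc=e^(-rΔt)=0.99490
k=7 terminal: V=max(K-S,0) → 55.6569 40.6764 22.0417 0.0000 0.0000 0.0000 0.0000 0.0000
k=6: j=0 S=68.4950 intr=48.5750 cont=47.9776 V=48.5750[EX]; j=1 S=85.2030 intr=31.8670 cont=31.2695 V=31.8670[EX]; j=2 S=105.9866 intr=11.0834 cont=11.0480 V=11.0834[EX]; j=3 S=131.8400 intr=0.0000 cont=0.0000 V=0.0000[hold]; j=4 S=163.9998 intr=0.0000 cont=0.0000 V=0.0000[hold]; j=5 S=204.0044 intr=0.0000 cont=0.0000 V=0.0000[hold]; j=6 S=253.7673 intr=0.0000 cont=0.0000 V=0.0000[hold]  S*(6)=105.9866
k=5: j=0 S=76.3936 intr=40.6764 cont=40.0790 V=40.6764[EX]; j=1 S=95.0283 intr=22.0417 cont=21.4442 V=22.0417[EX]; j=2 S=118.2086 intr=0.0000 cont=5.5554 V=5.5554[hold]; j=3 S=147.0433 intr=0.0000 cont=0.0000 V=0.0000[hold]; j=4 S=182.9117 intr=0.0000 cont=0.0000 V=0.0000[hold]; j=5 S=227.5294 intr=0.0000 cont=0.0000 V=0.0000[hold]  S*(5)=95.0283
k=4: j=0 S=85.2030 intr=31.8670 cont=31.2695 V=31.8670[EX]; j=1 S=105.9866 intr=11.0834 cont=13.7905 V=13.7905[hold]; j=2 S=131.8400 intr=0.0000 cont=2.7845 V=2.7845[hold]; j=3 S=163.9998 intr=0.0000 cont=0.0000 V=0.0000[hold]; j=4 S=204.0044 intr=0.0000 cont=0.0000 V=0.0000[hold]  S*(4)=85.2030
k=3: j=0 S=95.0283 intr=22.0417 cont=22.7807 V=22.7807[hold]; j=1 S=118.2086 intr=0.0000 cont=8.2869 V=8.2869[hold]; j=2 S=147.0433 intr=0.0000 cont=1.3957 V=1.3957[hold]; j=3 S=182.9117 intr=0.0000 cont=0.0000 V=0.0000[hold]  S*(3)=-
k=2: j=0 S=105.9866 intr=11.0834 cont=15.5093 V=15.5093[hold]; j=1 S=131.8400 intr=0.0000 cont=4.8427 V=4.8427[hold]; j=2 S=163.9998 intr=0.0000 cont=0.6996 V=0.6996[hold]  S*(2)=-
k=1: j=0 S=118.2086 intr=0.0000 cont=10.1644 V=10.1644[hold]; j=1 S=147.0433 intr=0.0000 cont=2.7726 V=2.7726[hold]  S*(1)=-
k=0: j=0 S=131.8400 intr=0.0000 cont=6.4635 V=6.4635[hold]  S*(0)=-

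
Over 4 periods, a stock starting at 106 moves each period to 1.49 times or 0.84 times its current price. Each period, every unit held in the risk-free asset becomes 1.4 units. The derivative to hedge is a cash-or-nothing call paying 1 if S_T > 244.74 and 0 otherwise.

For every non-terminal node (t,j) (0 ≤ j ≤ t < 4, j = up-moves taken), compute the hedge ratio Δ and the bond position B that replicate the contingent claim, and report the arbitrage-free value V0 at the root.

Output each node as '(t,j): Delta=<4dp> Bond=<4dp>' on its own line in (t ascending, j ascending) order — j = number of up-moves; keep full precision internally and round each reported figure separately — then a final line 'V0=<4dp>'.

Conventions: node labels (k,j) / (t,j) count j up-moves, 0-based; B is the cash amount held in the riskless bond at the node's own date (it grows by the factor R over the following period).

(0,0): Delta=0.0016 Bond=0.0627
(1,0): Delta=0.0065 Bond=-0.3496
(1,1): Delta=0.0012 Bond=0.1581
(2,0): Delta=0.0000 Bond=0.0000
(2,1): Delta=0.0071 Bond=-0.5680
(2,2): Delta=0.0006 Bond=0.3483
(3,0): Delta=0.0000 Bond=0.0000
(3,1): Delta=0.0000 Bond=0.0000
(3,2): Delta=0.0078 Bond=-0.9231
(3,3): Delta=0.0000 Bond=0.7143
V0=0.2356

Risk-neutral probability p* = (R−d)/(u−d) = (1.4−0.84)/(1.49−0.84) = 0.8615.
Expiry values: V(4,0)=0.0000, V(4,1)=0.0000, V(4,2)=0.0000, V(4,3)=1.0000, V(4,4)=1.0000
Node (3,0) S=62.8266: V=(p*·0.0000+(1−p*)·0.0000)/1.4=0.0000; Δ=(0.0000−0.0000)/(93.6117−52.7744)=0.0000; B=V−Δ·S=0.0000
Node (3,1) S=111.4425: V=(p*·0.0000+(1−p*)·0.0000)/1.4=0.0000; Δ=(0.0000−0.0000)/(166.0493−93.6117)=0.0000; B=V−Δ·S=0.0000
Node (3,2) S=197.6777: V=(p*·1.0000+(1−p*)·0.0000)/1.4=0.6154; Δ=(1.0000−0.0000)/(294.5398−166.0493)=0.0078; B=V−Δ·S=-0.9231
Node (3,3) S=350.6426: V=(p*·1.0000+(1−p*)·1.0000)/1.4=0.7143; Δ=(1.0000−1.0000)/(522.4575−294.5398)=0.0000; B=V−Δ·S=0.7143
Node (2,0) S=74.7936: V=(p*·0.0000+(1−p*)·0.0000)/1.4=0.0000; Δ=(0.0000−0.0000)/(111.4425−62.8266)=0.0000; B=V−Δ·S=0.0000
Node (2,1) S=132.6696: V=(p*·0.6154+(1−p*)·0.0000)/1.4=0.3787; Δ=(0.6154−0.0000)/(197.6777−111.4425)=0.0071; B=V−Δ·S=-0.5680
Node (2,2) S=235.3306: V=(p*·0.7143+(1−p*)·0.6154)/1.4=0.5004; Δ=(0.7143−0.6154)/(350.6426−197.6777)=0.0006; B=V−Δ·S=0.3483
Node (1,0) S=89.0400: V=(p*·0.3787+(1−p*)·0.0000)/1.4=0.2330; Δ=(0.3787−0.0000)/(132.6696−74.7936)=0.0065; B=V−Δ·S=-0.3496
Node (1,1) S=157.9400: V=(p*·0.5004+(1−p*)·0.3787)/1.4=0.3454; Δ=(0.5004−0.3787)/(235.3306−132.6696)=0.0012; B=V−Δ·S=0.1581
Node (0,0) S=106.0000: V=(p*·0.3454+(1−p*)·0.2330)/1.4=0.2356; Δ=(0.3454−0.2330)/(157.9400−89.0400)=0.0016; B=V−Δ·S=0.0627
As a check, the time-0 holding Δ(0,0)·S0 + B(0,0) comes to 0.2356 — exactly V0.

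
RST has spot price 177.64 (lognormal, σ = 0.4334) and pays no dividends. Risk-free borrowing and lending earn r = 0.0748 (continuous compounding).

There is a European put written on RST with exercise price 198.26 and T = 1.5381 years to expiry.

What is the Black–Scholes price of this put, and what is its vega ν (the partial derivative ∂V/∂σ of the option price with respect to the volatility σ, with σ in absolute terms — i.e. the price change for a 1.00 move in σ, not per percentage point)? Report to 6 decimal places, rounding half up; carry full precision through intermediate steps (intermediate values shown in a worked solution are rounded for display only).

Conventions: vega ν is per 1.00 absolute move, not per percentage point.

σ√T = 0.4334·√1.5381 = 0.537503
d₁ = (ln(S/K) + (r+σ²/2)T) / (σ√T) = (ln(177.64/198.26) + (0.0748+0.4334²/2)·1.5381) / 0.537503 = (-0.109820 + 0.259505) / 0.537503 = 0.278481
d₂ = d₁ − σ√T = 0.278481 − 0.537503 = -0.259022
e^{−rT} = 0.891322
N(−d₁) = 0.390322,  N(−d₂) = 0.602191
Put price V = K·e^{−rT}·N(−d₂) − S·N(−d₁) = 106.415234 − 69.336715 = 37.078519
φ(d₁) = (1/√(2π))·e^{−d₁²/2} = 0.383769
ν = S·φ(d₁)·√T = 84.547928

price = 37.078519
ν = 84.547928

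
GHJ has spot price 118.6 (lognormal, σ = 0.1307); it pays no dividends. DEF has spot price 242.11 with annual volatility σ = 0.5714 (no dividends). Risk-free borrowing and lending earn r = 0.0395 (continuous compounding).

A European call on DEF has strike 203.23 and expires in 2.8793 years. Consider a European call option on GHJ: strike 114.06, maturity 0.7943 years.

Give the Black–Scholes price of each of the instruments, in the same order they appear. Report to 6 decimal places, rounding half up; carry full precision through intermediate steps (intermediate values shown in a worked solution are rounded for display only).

price(DEF call K=203.23) = 112.349408
price(GHJ call K=114.06) = 10.294472

[DEF call K=203.23]
σ√T = 0.5714·√2.8793 = 0.969580
d₁ = (ln(S/K) + (r+σ²/2)T) / (σ√T) = (ln(242.11/203.23) + (0.0395+0.5714²/2)·2.8793) / 0.969580 = (0.175054 + 0.583775) / 0.969580 = 0.782637
d₂ = d₁ − σ√T = 0.782637 − 0.969580 = -0.186943
e^{−rT} = 0.892497
N(d₁) = 0.783080,  N(d₂) = 0.425853
price = S·N(d₁) − K·e^{−rT}·N(d₂) = 189.591440 − 77.242031 = 112.349408
[GHJ call K=114.06]
σ√T = 0.1307·√0.7943 = 0.116484
d₁ = (ln(S/K) + (r+σ²/2)T) / (σ√T) = (ln(118.6/114.06) + (0.0395+0.1307²/2)·0.7943) / 0.116484 = (0.039032 + 0.038159) / 0.116484 = 0.662672
d₂ = d₁ − σ√T = 0.662672 − 0.116484 = 0.546188
e^{−rT} = 0.969112
N(d₁) = 0.746230,  N(d₂) = 0.707532
price = S·N(d₁) − K·e^{−rT}·N(d₂) = 88.502857 − 78.208385 = 10.294472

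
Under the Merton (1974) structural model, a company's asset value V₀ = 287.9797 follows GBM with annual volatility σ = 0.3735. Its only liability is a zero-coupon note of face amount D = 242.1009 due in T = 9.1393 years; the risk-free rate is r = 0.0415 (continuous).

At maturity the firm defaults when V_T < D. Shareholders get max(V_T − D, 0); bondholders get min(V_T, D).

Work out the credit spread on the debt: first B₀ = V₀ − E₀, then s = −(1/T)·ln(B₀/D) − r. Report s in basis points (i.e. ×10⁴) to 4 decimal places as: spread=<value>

With assets at 287.9797 and a single debt payment of 242.1009 at 9.1393 years:
d₁ = [ln(V₀/D) + (r + σ²/2)T] / (σ√T)
   = [ln(287.9797/242.1009) + (0.0415 + 0.5·0.3735²)·9.1393] / (0.3735·√9.1393)
   = [0.173535 + 1.016757] / 1.129138 = 1.054161
d₂ = d₁ − σ√T = 1.054161 − 1.129138 = -0.074978
N(d₁) = 0.854095,  N(d₂) = 0.470116,  e^(−rT) = 0.684353
E₀ = V₀·N(d₁) − D·e^(−rT)·N(d₂)
   = 287.9797·0.854095 − 242.1009·0.684353·0.470116 = 168.072040
B₀ = V₀ − E₀ = 287.9797 − 168.072040 = 119.907660
spread = −(1/T)·ln(B₀/D) − r = −(1/9.1393)·ln(119.907660/242.1009) − 0.0415 = 0.03538036
in basis points: 0.03538036 × 10⁴ = 353.8036 bp

spread=353.8036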